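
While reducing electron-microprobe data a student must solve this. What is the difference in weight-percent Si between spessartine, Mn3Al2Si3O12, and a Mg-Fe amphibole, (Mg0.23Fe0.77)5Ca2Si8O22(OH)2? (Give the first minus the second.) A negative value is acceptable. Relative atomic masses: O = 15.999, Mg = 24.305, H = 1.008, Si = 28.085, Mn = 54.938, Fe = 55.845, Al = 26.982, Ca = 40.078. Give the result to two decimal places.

M(Mn3Al2Si3O12) = 495.021 g/mol, so wt% Si = 84.255/495.021 × 100 = 17.02%.
M((Mg0.23Fe0.77)5Ca2Si8O22(OH)2) = 933.782 g/mol, so wt% Si = 224.680/933.782 × 100 = 24.06%.
17.02 − 24.06 = -7.04 pp.

-7.04 percentage points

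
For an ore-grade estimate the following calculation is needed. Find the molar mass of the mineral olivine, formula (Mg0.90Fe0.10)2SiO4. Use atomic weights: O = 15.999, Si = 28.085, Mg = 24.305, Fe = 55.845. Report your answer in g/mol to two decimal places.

147.00 g/mol

Mg: 1.80 × 24.305 = 43.7490
Fe: 0.20 × 55.845 = 11.1690
Si: 1 × 28.085 = 28.0850
O: 4 × 15.999 = 63.9960
Summing the contributions gives the formula mass.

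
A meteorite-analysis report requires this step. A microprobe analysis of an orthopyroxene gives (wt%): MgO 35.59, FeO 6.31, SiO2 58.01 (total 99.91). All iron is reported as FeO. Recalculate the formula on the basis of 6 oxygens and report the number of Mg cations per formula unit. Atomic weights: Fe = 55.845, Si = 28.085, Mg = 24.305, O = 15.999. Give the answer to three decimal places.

MgO: 35.59/40.304 = 0.88304 mol → 0.88304 mol Mg, 0.88304 mol O.
FeO: 6.31/71.844 = 0.08783 mol → 0.08783 mol Fe, 0.08783 mol O.
SiO2: 58.01/60.083 = 0.96550 mol → 0.96550 mol Si, 1.93100 mol O.
Total oxygen = 2.90187 mol. Normalization factor = 6/2.90187 = 2.06763.
Mg per 6 O = 0.88304 × 2.06763 = 1.826.

1.826 Mg apfu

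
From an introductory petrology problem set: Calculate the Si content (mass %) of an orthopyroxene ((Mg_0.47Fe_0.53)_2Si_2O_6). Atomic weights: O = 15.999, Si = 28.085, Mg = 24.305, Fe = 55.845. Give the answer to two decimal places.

23.98 mass %

M((Mg_0.47Fe_0.53)_2Si_2O_6) = 234.206 g/mol.
Si contributes 2 × 28.085 = 56.170 g per mole.
56.170/234.206 = 0.2398 → 23.98%.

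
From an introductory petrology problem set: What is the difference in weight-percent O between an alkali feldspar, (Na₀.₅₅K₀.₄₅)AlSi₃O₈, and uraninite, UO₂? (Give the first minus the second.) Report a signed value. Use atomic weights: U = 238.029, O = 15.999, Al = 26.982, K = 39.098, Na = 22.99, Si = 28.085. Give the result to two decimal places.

O in (Na₀.₅₅K₀.₄₅)AlSi₃O₈: molar mass 269.468 g/mol; 8×15.999 = 127.992 g → 47.50 wt%.
O in UO₂: molar mass 270.027 g/mol; 2×15.999 = 31.998 g → 11.85 wt%.
Difference = 47.50 − 11.85 = 35.65 percentage points.

35.65 percentage points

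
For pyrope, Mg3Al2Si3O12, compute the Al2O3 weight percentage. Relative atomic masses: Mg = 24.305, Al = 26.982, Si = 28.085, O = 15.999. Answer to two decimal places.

Formula mass = 403.122 g/mol.
2 Al → 1.0000 mol Al2O3 per formula unit; M(Al2O3) = 101.961, so Al2O3 mass = 101.961 g.
101.961/403.122 × 100 = 25.29 wt%.

25.29 wt%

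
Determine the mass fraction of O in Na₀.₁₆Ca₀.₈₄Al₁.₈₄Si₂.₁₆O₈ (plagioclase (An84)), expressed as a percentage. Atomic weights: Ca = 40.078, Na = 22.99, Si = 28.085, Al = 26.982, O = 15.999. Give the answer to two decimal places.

46.43 weight percent

Formula mass = 0.16*22.99 + 0.84*40.078 + 1.84*26.982 + 2.16*28.085 + 8*15.999 = 275.646 g/mol, of which 127.992 g is O.
So O makes up 127.992/275.646 = 0.4643 of the mass, i.e. 46.43%.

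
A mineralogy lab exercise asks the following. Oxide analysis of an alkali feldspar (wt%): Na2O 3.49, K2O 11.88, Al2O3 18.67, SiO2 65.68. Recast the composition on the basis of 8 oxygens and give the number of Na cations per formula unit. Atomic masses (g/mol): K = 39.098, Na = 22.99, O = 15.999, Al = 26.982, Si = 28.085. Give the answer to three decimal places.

0.309 Na apfu

Na2O: 3.49/61.979 = 0.05631 mol → 0.11262 mol Na, 0.05631 mol O.
K2O: 11.88/94.195 = 0.12612 mol → 0.25224 mol K, 0.12612 mol O.
Al2O3: 18.67/101.961 = 0.18311 mol → 0.36622 mol Al, 0.54933 mol O.
SiO2: 65.68/60.083 = 1.09315 mol → 1.09315 mol Si, 2.18630 mol O.
Total oxygen = 2.91806 mol. Normalization factor = 8/2.91806 = 2.74155.
Na per 8 O = 0.11262 × 2.74155 = 0.309.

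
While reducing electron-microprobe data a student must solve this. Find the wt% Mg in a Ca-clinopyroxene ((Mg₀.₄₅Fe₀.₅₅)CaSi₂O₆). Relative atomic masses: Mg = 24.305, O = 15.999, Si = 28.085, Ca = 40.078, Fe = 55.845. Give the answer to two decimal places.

4.68 mass %

Formula mass = 0.45*24.305 + 0.55*55.845 + 1*40.078 + 2*28.085 + 6*15.999 = 233.894 g/mol, of which 10.937 g is Mg.
So Mg makes up 10.937/233.894 = 0.0468 of the mass, i.e. 4.68%.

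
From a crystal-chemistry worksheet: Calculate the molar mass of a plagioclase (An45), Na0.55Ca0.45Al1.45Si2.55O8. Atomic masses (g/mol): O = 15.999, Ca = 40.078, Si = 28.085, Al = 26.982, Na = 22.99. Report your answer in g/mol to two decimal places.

The formula mass is the sum 0.55·22.99 + 0.45·40.078 + 1.45·26.982 + 2.55·28.085 + 8·15.999.

269.41 g/mol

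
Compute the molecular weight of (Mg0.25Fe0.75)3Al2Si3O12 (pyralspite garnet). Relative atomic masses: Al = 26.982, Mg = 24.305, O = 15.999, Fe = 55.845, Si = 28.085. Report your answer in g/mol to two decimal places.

M = 0.75(24.305) + 2.25(55.845) + 2(26.982) + 3(28.085) + 12(15.999)

474.09 g/mol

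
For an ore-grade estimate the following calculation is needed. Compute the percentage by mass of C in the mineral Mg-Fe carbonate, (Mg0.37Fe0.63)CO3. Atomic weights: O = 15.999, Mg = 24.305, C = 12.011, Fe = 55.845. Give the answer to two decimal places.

Formula mass = 0.37×24.305 + 0.63×55.845 + 1×12.011 + 3×15.999 = 104.183 g/mol, of which 12.011 g is C.
So C makes up 12.011/104.183 = 0.1153 of the mass, i.e. 11.53%.

11.53 wt%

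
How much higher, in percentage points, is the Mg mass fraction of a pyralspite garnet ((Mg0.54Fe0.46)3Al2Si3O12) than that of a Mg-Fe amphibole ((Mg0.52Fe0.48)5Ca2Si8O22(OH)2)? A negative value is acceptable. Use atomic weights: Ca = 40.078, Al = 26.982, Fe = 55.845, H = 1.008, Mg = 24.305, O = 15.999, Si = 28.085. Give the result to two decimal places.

1.70 percentage points

Mg in (Mg0.54Fe0.46)3Al2Si3O12: molar mass 446.647 g/mol; 1.62×24.305 = 39.374 g → 8.82 wt%.
Mg in (Mg0.52Fe0.48)5Ca2Si8O22(OH)2: molar mass 888.049 g/mol; 2.60×24.305 = 63.193 g → 7.12 wt%.
Difference = 8.82 − 7.12 = 1.70 percentage points.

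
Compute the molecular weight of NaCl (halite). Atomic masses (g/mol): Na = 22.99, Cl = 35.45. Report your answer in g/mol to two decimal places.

58.44 g/mol

The formula mass is the sum 1×22.99 + 1×35.45.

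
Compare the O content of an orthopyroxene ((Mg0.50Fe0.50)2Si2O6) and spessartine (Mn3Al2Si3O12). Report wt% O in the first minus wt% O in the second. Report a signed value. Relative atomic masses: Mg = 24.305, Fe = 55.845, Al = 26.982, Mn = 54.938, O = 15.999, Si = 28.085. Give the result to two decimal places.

2.54 percentage points

First mineral: 95.994 g O in 232.314 g formula = 41.32 wt% O.
Second mineral: 191.988 g O in 495.021 g formula = 38.78 wt% O.
41.32% − 38.78% gives a difference of 2.54 percentage points.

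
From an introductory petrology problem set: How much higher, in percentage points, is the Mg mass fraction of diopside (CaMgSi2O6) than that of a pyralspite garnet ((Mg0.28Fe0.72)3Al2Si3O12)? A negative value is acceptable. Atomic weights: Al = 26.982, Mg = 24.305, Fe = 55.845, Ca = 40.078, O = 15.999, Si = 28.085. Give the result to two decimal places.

6.89 percentage points

First mineral: 24.305 g Mg in 216.547 g formula = 11.22 wt% Mg.
Second mineral: 20.416 g Mg in 471.248 g formula = 4.33 wt% Mg.
11.22% − 4.33% gives a difference of 6.89 percentage points.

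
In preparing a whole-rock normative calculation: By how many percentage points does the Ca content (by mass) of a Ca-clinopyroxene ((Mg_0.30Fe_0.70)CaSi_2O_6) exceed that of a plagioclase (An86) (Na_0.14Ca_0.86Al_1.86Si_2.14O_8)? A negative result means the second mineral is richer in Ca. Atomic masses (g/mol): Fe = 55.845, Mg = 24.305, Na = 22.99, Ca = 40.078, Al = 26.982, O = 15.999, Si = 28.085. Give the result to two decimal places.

First mineral: 40.078 g Ca in 238.625 g formula = 16.80 wt% Ca.
Second mineral: 34.467 g Ca in 275.966 g formula = 12.49 wt% Ca.
16.80% − 12.49% gives a difference of 4.31 percentage points.

4.31 percentage points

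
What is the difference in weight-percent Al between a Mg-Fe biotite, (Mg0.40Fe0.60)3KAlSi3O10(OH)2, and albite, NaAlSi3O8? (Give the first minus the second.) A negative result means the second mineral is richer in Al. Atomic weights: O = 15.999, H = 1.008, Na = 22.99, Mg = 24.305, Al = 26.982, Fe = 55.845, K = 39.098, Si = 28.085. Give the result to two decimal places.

-4.60 percentage points

Al in (Mg0.40Fe0.60)3KAlSi3O10(OH)2: molar mass 474.026 g/mol; 1×26.982 = 26.982 g → 5.69 wt%.
Al in NaAlSi3O8: molar mass 262.219 g/mol; 1×26.982 = 26.982 g → 10.29 wt%.
Difference = 5.69 − 10.29 = -4.60 percentage points.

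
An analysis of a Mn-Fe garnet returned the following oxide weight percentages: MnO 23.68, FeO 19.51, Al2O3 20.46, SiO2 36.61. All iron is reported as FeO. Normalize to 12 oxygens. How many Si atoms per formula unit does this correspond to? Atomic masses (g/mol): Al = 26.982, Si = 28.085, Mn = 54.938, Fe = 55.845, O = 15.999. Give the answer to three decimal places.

23.68 wt% MnO ÷ 70.937 g/mol = 0.33382 mol, giving 0.33382 Mn and 0.33382 O.
19.51 wt% FeO ÷ 71.844 g/mol = 0.27156 mol, giving 0.27156 Fe and 0.27156 O.
20.46 wt% Al2O3 ÷ 101.961 g/mol = 0.20066 mol, giving 0.40132 Al and 0.60198 O.
36.61 wt% SiO2 ÷ 60.083 g/mol = 0.60932 mol, giving 0.60932 Si and 1.21864 O.
Oxygen sums to 2.42600; scaling by 12/2.42600 = 4.94641 puts the formula on 12 O.
Si: 0.60932 × 4.94641 = 3.014 atoms per formula unit.

3.014 Si apfu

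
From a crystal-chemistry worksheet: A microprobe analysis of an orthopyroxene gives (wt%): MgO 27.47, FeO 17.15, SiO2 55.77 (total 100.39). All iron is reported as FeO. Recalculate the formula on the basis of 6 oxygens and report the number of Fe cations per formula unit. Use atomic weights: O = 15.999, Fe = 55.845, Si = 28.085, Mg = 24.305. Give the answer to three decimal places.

0.516 Fe apfu

MgO (M=40.304): mol = 0.68157; Mg = 0.68157, O = 0.68157.
FeO (M=71.844): mol = 0.23871; Fe = 0.23871, O = 0.23871.
SiO2 (M=60.083): mol = 0.92822; Si = 0.92822, O = 1.85644.
ΣO = 2.77672; factor = 6/ΣO = 2.16082.
Fe apfu = 0.23871 × 2.16082 = 0.516.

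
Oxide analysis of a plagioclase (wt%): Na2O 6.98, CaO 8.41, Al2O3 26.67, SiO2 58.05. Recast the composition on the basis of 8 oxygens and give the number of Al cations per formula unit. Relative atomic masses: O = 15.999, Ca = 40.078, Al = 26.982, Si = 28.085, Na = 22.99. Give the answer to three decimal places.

Na2O (M=61.979): mol = 0.11262; Na = 0.22524, O = 0.11262.
CaO (M=56.077): mol = 0.14997; Ca = 0.14997, O = 0.14997.
Al2O3 (M=101.961): mol = 0.26157; Al = 0.52314, O = 0.78471.
SiO2 (M=60.083): mol = 0.96616; Si = 0.96616, O = 1.93232.
ΣO = 2.97962; factor = 8/ΣO = 2.68491.
Al apfu = 0.52314 × 2.68491 = 1.405.

1.405 Al apfu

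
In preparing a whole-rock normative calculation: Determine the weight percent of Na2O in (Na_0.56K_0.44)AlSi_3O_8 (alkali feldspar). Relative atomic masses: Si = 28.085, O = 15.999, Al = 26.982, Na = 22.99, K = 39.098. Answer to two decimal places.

6.44 wt%

Formula mass = 269.307 g/mol.
0.56 Na → 0.2800 mol Na2O per formula unit; M(Na2O) = 61.979, so Na2O mass = 17.354 g.
17.354/269.307 × 100 = 6.44 wt%.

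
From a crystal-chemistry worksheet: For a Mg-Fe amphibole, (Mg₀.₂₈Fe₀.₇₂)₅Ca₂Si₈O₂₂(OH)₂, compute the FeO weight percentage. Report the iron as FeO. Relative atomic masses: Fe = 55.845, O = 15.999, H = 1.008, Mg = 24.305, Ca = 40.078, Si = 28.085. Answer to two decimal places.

27.93 wt%

Molar mass of (Mg₀.₂₈Fe₀.₇₂)₅Ca₂Si₈O₂₂(OH)₂ = 1.40×24.305 + 3.60×55.845 + 2×40.078 + 8×28.085 + 24×15.999 + 2×1.008 = 925.897 g/mol.
Each formula unit contains 3.60 Fe, equivalent to 3.60/1 = 3.6000 mol FeO.
M(FeO) = 1×55.845 + 1×15.999 = 71.844 g/mol.
Mass of FeO per formula unit = 3.6000 × 71.844 = 258.638 g.
FeO wt% = 258.638 / 925.897 × 100 = 27.93%.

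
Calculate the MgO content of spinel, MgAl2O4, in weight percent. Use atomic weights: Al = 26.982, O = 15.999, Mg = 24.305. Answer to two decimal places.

28.33 wt%

Formula mass = 142.265 g/mol.
1 Mg → 1.0000 mol MgO per formula unit; M(MgO) = 40.304, so MgO mass = 40.304 g.
40.304/142.265 × 100 = 28.33 wt%.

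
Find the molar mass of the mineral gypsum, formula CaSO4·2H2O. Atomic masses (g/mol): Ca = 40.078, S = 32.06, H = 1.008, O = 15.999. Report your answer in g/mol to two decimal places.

172.16 g/mol

Ca: 1 × 40.078 = 40.0780
S: 1 × 32.06 = 32.0600
O: 6 × 15.999 = 95.9940
H: 4 × 1.008 = 4.0320
Summing the contributions gives the formula mass.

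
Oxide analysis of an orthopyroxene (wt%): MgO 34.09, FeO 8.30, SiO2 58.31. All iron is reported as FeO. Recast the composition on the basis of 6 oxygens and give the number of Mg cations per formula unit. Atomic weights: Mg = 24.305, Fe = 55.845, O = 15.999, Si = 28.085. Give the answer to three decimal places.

34.09 wt% MgO ÷ 40.304 g/mol = 0.84582 mol, giving 0.84582 Mg and 0.84582 O.
8.30 wt% FeO ÷ 71.844 g/mol = 0.11553 mol, giving 0.11553 Fe and 0.11553 O.
58.31 wt% SiO2 ÷ 60.083 g/mol = 0.97049 mol, giving 0.97049 Si and 1.94098 O.
Oxygen sums to 2.90233; scaling by 6/2.90233 = 2.06730 puts the formula on 6 O.
Mg: 0.84582 × 2.06730 = 1.749 atoms per formula unit.

1.749 Mg apfu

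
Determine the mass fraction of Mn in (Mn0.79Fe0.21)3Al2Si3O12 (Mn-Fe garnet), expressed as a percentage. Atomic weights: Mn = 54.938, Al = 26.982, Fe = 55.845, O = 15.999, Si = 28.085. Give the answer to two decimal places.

26.27 mass %

Molar mass of (Mn0.79Fe0.21)3Al2Si3O12: 2.37×54.938 + 0.63×55.845 + 2×26.982 + 3×28.085 + 12×15.999 = 495.592 g/mol.
Mass of Mn per formula unit: 2.37 × 54.938 = 130.203 g.
Weight fraction Mn = 130.203 / 495.592 = 0.2627.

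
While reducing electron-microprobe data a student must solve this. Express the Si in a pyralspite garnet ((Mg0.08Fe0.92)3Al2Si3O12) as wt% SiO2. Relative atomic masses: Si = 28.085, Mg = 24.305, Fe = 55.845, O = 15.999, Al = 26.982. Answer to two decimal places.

36.77 wt%

Molar mass of (Mg0.08Fe0.92)3Al2Si3O12 = 0.24×24.305 + 2.76×55.845 + 2×26.982 + 3×28.085 + 12×15.999 = 490.172 g/mol.
Each formula unit contains 3 Si, equivalent to 3/1 = 3.0000 mol SiO2.
M(SiO2) = 1×28.085 + 2×15.999 = 60.083 g/mol.
Mass of SiO2 per formula unit = 3.0000 × 60.083 = 180.249 g.
SiO2 wt% = 180.249 / 490.172 × 100 = 36.77%.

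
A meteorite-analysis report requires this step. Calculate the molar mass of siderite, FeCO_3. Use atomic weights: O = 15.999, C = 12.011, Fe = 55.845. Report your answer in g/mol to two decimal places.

115.85 g/mol

M = 1×55.845 + 1×12.011 + 3×15.999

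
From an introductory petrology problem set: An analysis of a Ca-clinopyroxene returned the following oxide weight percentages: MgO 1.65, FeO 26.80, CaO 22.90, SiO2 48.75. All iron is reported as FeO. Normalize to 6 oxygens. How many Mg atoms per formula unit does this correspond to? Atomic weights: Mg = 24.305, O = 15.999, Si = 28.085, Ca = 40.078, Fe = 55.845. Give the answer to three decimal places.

0.100 Mg apfu

MgO: 1.65/40.304 = 0.04094 mol → 0.04094 mol Mg, 0.04094 mol O.
FeO: 26.80/71.844 = 0.37303 mol → 0.37303 mol Fe, 0.37303 mol O.
CaO: 22.90/56.077 = 0.40837 mol → 0.40837 mol Ca, 0.40837 mol O.
SiO2: 48.75/60.083 = 0.81138 mol → 0.81138 mol Si, 1.62276 mol O.
Total oxygen = 2.44510 mol. Normalization factor = 6/2.44510 = 2.45389.
Mg per 6 O = 0.04094 × 2.45389 = 0.100.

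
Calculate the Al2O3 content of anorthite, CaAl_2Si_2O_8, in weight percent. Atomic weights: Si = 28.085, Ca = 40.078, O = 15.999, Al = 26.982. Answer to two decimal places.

36.65 wt%

Formula mass = 278.204 g/mol.
2 Al → 1.0000 mol Al2O3 per formula unit; M(Al2O3) = 101.961, so Al2O3 mass = 101.961 g.
101.961/278.204 × 100 = 36.65 wt%.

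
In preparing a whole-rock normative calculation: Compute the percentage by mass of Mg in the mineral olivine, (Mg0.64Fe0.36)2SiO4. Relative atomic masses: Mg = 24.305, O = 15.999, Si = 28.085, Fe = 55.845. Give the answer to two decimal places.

19.04 mass %

M((Mg0.64Fe0.36)2SiO4) = 163.400 g/mol.
Mg contributes 1.28 × 24.305 = 31.110 g per mole.
31.110/163.400 = 0.1904 → 19.04%.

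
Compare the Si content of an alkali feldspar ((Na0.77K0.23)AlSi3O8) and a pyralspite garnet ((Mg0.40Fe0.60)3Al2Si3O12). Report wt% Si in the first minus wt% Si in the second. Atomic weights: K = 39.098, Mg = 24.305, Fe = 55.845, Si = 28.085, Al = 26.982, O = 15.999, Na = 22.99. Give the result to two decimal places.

First mineral: 84.255 g Si in 265.924 g formula = 31.68 wt% Si.
Second mineral: 84.255 g Si in 459.894 g formula = 18.32 wt% Si.
31.68% − 18.32% gives a difference of 13.36 percentage points.

13.36 percentage points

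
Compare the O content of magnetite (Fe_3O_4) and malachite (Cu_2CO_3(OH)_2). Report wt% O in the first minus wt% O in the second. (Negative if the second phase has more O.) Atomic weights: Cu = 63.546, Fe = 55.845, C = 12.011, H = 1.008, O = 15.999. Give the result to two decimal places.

-8.54 percentage points

O in Fe_3O_4: molar mass 231.531 g/mol; 4×15.999 = 63.996 g → 27.64 wt%.
O in Cu_2CO_3(OH)_2: molar mass 221.114 g/mol; 5×15.999 = 79.995 g → 36.18 wt%.
Difference = 27.64 − 36.18 = -8.54 percentage points.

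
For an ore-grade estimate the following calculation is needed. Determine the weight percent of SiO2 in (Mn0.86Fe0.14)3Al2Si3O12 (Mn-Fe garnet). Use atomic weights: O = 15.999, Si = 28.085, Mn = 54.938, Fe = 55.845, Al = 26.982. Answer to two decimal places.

36.38 wt%

Formula mass = 495.402 g/mol.
3 Si → 3.0000 mol SiO2 per formula unit; M(SiO2) = 60.083, so SiO2 mass = 180.249 g.
180.249/495.402 × 100 = 36.38 wt%.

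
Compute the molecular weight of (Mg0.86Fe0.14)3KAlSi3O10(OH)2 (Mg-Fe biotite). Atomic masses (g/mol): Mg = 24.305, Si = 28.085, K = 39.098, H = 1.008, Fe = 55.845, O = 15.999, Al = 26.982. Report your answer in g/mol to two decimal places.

M = 2.58(24.305) + 0.42(55.845) + 1(39.098) + 1(26.982) + 3(28.085) + 12(15.999) + 2(1.008)

430.50 g/mol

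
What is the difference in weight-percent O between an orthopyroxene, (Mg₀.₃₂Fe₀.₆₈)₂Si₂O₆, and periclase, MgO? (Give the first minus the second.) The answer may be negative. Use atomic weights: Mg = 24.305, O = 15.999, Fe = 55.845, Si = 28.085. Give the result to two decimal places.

O in (Mg₀.₃₂Fe₀.₆₈)₂Si₂O₆: molar mass 243.668 g/mol; 6×15.999 = 95.994 g → 39.40 wt%.
O in MgO: molar mass 40.304 g/mol; 1×15.999 = 15.999 g → 39.70 wt%.
Difference = 39.40 − 39.70 = -0.30 percentage points.

-0.30 percentage points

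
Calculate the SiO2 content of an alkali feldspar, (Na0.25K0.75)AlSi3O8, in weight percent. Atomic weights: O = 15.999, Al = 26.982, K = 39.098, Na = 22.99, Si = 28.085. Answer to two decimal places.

65.71 wt%

M((Na0.25K0.75)AlSi3O8) = 274.300 g/mol; M(SiO2) = 60.083 g/mol.
Moles SiO2 per formula unit = 3 Si ÷ 1 = 3.0000.
SiO2 fraction = (3.0000 × 60.083) / 274.300 = 180.249/274.300 = 0.6571.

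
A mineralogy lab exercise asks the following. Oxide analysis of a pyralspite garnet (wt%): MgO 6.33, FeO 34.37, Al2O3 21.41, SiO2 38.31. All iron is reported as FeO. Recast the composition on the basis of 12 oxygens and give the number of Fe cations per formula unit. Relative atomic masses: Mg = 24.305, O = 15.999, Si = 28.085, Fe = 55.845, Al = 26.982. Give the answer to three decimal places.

2.260 Fe apfu

6.33 wt% MgO ÷ 40.304 g/mol = 0.15706 mol, giving 0.15706 Mg and 0.15706 O.
34.37 wt% FeO ÷ 71.844 g/mol = 0.47840 mol, giving 0.47840 Fe and 0.47840 O.
21.41 wt% Al2O3 ÷ 101.961 g/mol = 0.20998 mol, giving 0.41996 Al and 0.62994 O.
38.31 wt% SiO2 ÷ 60.083 g/mol = 0.63762 mol, giving 0.63762 Si and 1.27524 O.
Oxygen sums to 2.54064; scaling by 12/2.54064 = 4.72322 puts the formula on 12 O.
Fe: 0.47840 × 4.72322 = 2.260 atoms per formula unit.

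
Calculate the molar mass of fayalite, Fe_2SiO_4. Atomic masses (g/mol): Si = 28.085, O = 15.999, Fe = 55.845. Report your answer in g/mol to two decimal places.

203.77 g/mol

M = 2×55.845 + 1×28.085 + 4×15.999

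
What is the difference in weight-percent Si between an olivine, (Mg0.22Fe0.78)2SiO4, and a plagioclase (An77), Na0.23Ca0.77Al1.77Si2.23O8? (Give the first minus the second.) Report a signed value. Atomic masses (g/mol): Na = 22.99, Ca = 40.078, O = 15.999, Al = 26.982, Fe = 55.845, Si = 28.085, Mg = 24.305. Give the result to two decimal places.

M((Mg0.22Fe0.78)2SiO4) = 189.893 g/mol, so wt% Si = 28.085/189.893 × 100 = 14.79%.
M(Na0.23Ca0.77Al1.77Si2.23O8) = 274.527 g/mol, so wt% Si = 62.630/274.527 × 100 = 22.81%.
14.79 − 22.81 = -8.02 pp.

-8.02 percentage points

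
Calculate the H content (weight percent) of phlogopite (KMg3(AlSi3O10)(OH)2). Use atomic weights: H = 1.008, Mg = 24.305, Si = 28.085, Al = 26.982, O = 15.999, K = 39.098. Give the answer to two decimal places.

0.48 weight percent

Molar mass of KMg3(AlSi3O10)(OH)2: 1*39.098 + 3*24.305 + 1*26.982 + 3*28.085 + 12*15.999 + 2*1.008 = 417.254 g/mol.
Mass of H per formula unit: 2 × 1.008 = 2.016 g.
Weight fraction H = 2.016 / 417.254 = 0.0048.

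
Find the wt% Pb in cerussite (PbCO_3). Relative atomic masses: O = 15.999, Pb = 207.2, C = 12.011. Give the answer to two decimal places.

77.54 mass %

M(PbCO_3) = 267.208 g/mol.
Pb contributes 1 × 207.2 = 207.200 g per mole.
207.200/267.208 = 0.7754 → 77.54%.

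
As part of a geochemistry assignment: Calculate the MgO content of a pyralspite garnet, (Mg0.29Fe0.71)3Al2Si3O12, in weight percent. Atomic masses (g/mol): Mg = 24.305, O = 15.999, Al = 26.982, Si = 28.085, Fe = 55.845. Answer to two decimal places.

7.46 wt%

Formula mass = 470.302 g/mol.
0.87 Mg → 0.8700 mol MgO per formula unit; M(MgO) = 40.304, so MgO mass = 35.064 g.
35.064/470.302 × 100 = 7.46 wt%.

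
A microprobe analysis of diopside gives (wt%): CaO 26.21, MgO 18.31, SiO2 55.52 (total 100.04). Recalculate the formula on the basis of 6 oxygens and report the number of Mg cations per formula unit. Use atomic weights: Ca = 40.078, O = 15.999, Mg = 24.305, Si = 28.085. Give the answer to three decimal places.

26.21 wt% CaO ÷ 56.077 g/mol = 0.46739 mol, giving 0.46739 Ca and 0.46739 O.
18.31 wt% MgO ÷ 40.304 g/mol = 0.45430 mol, giving 0.45430 Mg and 0.45430 O.
55.52 wt% SiO2 ÷ 60.083 g/mol = 0.92406 mol, giving 0.92406 Si and 1.84812 O.
Oxygen sums to 2.76981; scaling by 6/2.76981 = 2.16621 puts the formula on 6 O.
Mg: 0.45430 × 2.16621 = 0.984 atoms per formula unit.

0.984 Mg apfu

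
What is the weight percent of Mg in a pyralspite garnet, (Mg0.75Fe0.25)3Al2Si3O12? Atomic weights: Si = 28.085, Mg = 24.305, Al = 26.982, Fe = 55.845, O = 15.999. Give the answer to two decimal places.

12.81 wt%

Molar mass of (Mg0.75Fe0.25)3Al2Si3O12: 2.25×24.305 + 0.75×55.845 + 2×26.982 + 3×28.085 + 12×15.999 = 426.777 g/mol.
Mass of Mg per formula unit: 2.25 × 24.305 = 54.686 g.
Weight fraction Mg = 54.686 / 426.777 = 0.1281.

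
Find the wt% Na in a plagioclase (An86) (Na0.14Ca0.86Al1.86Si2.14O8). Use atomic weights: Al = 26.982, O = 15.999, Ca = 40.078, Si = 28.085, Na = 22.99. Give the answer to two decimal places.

Molar mass of Na0.14Ca0.86Al1.86Si2.14O8: 0.14*22.99 + 0.86*40.078 + 1.86*26.982 + 2.14*28.085 + 8*15.999 = 275.966 g/mol.
Mass of Na per formula unit: 0.14 × 22.99 = 3.219 g.
Weight fraction Na = 3.219 / 275.966 = 0.0117.

1.17 wt%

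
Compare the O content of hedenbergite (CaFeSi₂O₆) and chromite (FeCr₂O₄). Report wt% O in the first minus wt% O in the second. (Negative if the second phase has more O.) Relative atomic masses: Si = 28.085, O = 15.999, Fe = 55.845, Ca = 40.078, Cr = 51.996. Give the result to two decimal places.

M(CaFeSi₂O₆) = 248.087 g/mol, so wt% O = 95.994/248.087 × 100 = 38.69%.
M(FeCr₂O₄) = 223.833 g/mol, so wt% O = 63.996/223.833 × 100 = 28.59%.
38.69 − 28.59 = 10.10 pp.

10.10 percentage points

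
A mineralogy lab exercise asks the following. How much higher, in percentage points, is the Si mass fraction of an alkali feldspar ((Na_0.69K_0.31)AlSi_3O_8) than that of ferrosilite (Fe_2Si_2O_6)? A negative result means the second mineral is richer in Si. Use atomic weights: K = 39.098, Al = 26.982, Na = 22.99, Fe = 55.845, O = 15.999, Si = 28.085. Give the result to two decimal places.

10.24 percentage points

M((Na_0.69K_0.31)AlSi_3O_8) = 267.212 g/mol, so wt% Si = 84.255/267.212 × 100 = 31.53%.
M(Fe_2Si_2O_6) = 263.854 g/mol, so wt% Si = 56.170/263.854 × 100 = 21.29%.
31.53 − 21.29 = 10.24 pp.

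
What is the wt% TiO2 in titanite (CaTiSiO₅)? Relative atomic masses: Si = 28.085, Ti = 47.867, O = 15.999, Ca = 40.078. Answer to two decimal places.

40.74 wt%

Formula mass = 196.025 g/mol.
1 Ti → 1.0000 mol TiO2 per formula unit; M(TiO2) = 79.865, so TiO2 mass = 79.865 g.
79.865/196.025 × 100 = 40.74 wt%.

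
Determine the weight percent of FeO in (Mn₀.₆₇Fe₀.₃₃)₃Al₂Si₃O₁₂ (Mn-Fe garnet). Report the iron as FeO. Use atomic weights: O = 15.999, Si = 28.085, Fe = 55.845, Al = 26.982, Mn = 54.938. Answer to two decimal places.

14.34 wt%

Molar mass of (Mn₀.₆₇Fe₀.₃₃)₃Al₂Si₃O₁₂ = 2.01×54.938 + 0.99×55.845 + 2×26.982 + 3×28.085 + 12×15.999 = 495.919 g/mol.
Each formula unit contains 0.99 Fe, equivalent to 0.99/1 = 0.9900 mol FeO.
M(FeO) = 1×55.845 + 1×15.999 = 71.844 g/mol.
Mass of FeO per formula unit = 0.9900 × 71.844 = 71.126 g.
FeO wt% = 71.126 / 495.919 × 100 = 14.34%.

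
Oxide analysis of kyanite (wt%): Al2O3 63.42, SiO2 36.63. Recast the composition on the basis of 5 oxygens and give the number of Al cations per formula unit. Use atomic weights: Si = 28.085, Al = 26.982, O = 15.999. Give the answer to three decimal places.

2.016 Al apfu

Al2O3 (M=101.961): mol = 0.62200; Al = 1.24400, O = 1.86600.
SiO2 (M=60.083): mol = 0.60966; Si = 0.60966, O = 1.21932.
ΣO = 3.08532; factor = 5/ΣO = 1.62058.
Al apfu = 1.24400 × 1.62058 = 2.016.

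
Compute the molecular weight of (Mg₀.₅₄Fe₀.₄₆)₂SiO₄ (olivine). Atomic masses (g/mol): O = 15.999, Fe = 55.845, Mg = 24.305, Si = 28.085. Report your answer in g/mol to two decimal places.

Mg: 1.08 × 24.305 = 26.2494
Fe: 0.92 × 55.845 = 51.3774
Si: 1 × 28.085 = 28.0850
O: 4 × 15.999 = 63.9960
Summing the contributions gives the formula mass.

169.71 g/mol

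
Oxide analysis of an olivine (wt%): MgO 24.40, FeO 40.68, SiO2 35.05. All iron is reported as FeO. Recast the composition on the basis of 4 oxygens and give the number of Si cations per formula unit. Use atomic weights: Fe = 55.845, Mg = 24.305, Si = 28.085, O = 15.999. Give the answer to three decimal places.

0.998 Si apfu

MgO (M=40.304): mol = 0.60540; Mg = 0.60540, O = 0.60540.
FeO (M=71.844): mol = 0.56623; Fe = 0.56623, O = 0.56623.
SiO2 (M=60.083): mol = 0.58336; Si = 0.58336, O = 1.16672.
ΣO = 2.33835; factor = 4/ΣO = 1.71061.
Si apfu = 0.58336 × 1.71061 = 0.998.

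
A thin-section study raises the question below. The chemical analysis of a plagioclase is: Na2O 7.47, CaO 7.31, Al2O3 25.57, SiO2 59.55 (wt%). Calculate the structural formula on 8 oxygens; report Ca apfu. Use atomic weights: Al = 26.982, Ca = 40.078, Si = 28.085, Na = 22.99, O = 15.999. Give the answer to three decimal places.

7.47 wt% Na2O ÷ 61.979 g/mol = 0.12052 mol, giving 0.24104 Na and 0.12052 O.
7.31 wt% CaO ÷ 56.077 g/mol = 0.13036 mol, giving 0.13036 Ca and 0.13036 O.
25.57 wt% Al2O3 ÷ 101.961 g/mol = 0.25078 mol, giving 0.50156 Al and 0.75234 O.
59.55 wt% SiO2 ÷ 60.083 g/mol = 0.99113 mol, giving 0.99113 Si and 1.98226 O.
Oxygen sums to 2.98548; scaling by 8/2.98548 = 2.67964 puts the formula on 8 O.
Ca: 0.13036 × 2.67964 = 0.349 atoms per formula unit.

0.349 Ca apfu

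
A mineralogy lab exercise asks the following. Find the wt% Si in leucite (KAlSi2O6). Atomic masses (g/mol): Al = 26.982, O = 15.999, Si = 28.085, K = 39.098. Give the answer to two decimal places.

25.74 mass %

M(KAlSi2O6) = 218.244 g/mol.
Si contributes 2 × 28.085 = 56.170 g per mole.
56.170/218.244 = 0.2574 → 25.74%.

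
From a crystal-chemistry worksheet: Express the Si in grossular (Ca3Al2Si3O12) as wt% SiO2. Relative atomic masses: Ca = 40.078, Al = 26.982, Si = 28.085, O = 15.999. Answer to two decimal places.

40.02 wt%

Formula mass = 450.441 g/mol.
3 Si → 3.0000 mol SiO2 per formula unit; M(SiO2) = 60.083, so SiO2 mass = 180.249 g.
180.249/450.441 × 100 = 40.02 wt%.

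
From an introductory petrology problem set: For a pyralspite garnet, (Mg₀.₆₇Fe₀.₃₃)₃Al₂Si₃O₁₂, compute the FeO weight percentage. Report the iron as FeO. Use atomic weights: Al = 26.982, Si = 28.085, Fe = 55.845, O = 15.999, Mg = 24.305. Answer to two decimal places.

Molar mass of (Mg₀.₆₇Fe₀.₃₃)₃Al₂Si₃O₁₂ = 2.01×24.305 + 0.99×55.845 + 2×26.982 + 3×28.085 + 12×15.999 = 434.347 g/mol.
Each formula unit contains 0.99 Fe, equivalent to 0.99/1 = 0.9900 mol FeO.
M(FeO) = 1×55.845 + 1×15.999 = 71.844 g/mol.
Mass of FeO per formula unit = 0.9900 × 71.844 = 71.126 g.
FeO wt% = 71.126 / 434.347 × 100 = 16.38%.

16.38 wt%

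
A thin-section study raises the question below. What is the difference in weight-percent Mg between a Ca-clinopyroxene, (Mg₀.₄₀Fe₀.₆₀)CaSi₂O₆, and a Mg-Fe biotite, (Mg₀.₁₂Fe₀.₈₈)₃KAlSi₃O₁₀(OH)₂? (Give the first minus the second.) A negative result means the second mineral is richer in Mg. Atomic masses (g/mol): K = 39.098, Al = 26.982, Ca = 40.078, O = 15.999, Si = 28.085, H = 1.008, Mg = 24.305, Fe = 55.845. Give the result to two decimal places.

2.38 percentage points

M((Mg₀.₄₀Fe₀.₆₀)CaSi₂O₆) = 235.471 g/mol, so wt% Mg = 9.722/235.471 × 100 = 4.13%.
M((Mg₀.₁₂Fe₀.₈₈)₃KAlSi₃O₁₀(OH)₂) = 500.520 g/mol, so wt% Mg = 8.750/500.520 × 100 = 1.75%.
4.13 − 1.75 = 2.38 pp.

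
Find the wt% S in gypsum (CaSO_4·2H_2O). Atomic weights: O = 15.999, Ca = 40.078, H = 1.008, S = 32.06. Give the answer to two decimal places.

18.62 mass %

M(CaSO_4·2H_2O) = 172.164 g/mol.
S contributes 1 × 32.06 = 32.060 g per mole.
32.060/172.164 = 0.1862 → 18.62%.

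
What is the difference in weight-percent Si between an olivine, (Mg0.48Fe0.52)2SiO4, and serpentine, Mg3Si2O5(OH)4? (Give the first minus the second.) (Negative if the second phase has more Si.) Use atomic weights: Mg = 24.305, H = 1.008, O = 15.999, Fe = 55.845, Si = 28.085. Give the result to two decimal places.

-4.08 percentage points

Si in (Mg0.48Fe0.52)2SiO4: molar mass 173.493 g/mol; 1×28.085 = 28.085 g → 16.19 wt%.
Si in Mg3Si2O5(OH)4: molar mass 277.108 g/mol; 2×28.085 = 56.170 g → 20.27 wt%.
Difference = 16.19 − 20.27 = -4.08 percentage points.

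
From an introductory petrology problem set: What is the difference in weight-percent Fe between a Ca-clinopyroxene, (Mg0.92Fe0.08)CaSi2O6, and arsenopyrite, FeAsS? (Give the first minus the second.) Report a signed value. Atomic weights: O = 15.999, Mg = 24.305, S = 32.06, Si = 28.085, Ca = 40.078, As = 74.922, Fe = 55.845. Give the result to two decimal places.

-32.26 percentage points

Fe in (Mg0.92Fe0.08)CaSi2O6: molar mass 219.070 g/mol; 0.08×55.845 = 4.468 g → 2.04 wt%.
Fe in FeAsS: molar mass 162.827 g/mol; 1×55.845 = 55.845 g → 34.30 wt%.
Difference = 2.04 − 34.30 = -32.26 percentage points.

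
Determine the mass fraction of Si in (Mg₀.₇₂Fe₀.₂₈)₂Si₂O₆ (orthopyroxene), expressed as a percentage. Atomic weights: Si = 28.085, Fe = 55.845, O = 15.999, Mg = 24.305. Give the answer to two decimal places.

Molar mass of (Mg₀.₇₂Fe₀.₂₈)₂Si₂O₆: 1.44*24.305 + 0.56*55.845 + 2*28.085 + 6*15.999 = 218.436 g/mol.
Mass of Si per formula unit: 2 × 28.085 = 56.170 g.
Weight fraction Si = 56.170 / 218.436 = 0.2571.

25.71 weight percent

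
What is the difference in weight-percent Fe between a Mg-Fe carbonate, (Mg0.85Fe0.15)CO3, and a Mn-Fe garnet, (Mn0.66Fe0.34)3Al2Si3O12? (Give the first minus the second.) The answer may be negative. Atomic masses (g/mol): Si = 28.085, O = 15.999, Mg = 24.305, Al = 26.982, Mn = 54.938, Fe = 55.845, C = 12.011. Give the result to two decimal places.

M((Mg0.85Fe0.15)CO3) = 89.044 g/mol, so wt% Fe = 8.377/89.044 × 100 = 9.41%.
M((Mn0.66Fe0.34)3Al2Si3O12) = 495.946 g/mol, so wt% Fe = 56.962/495.946 × 100 = 11.49%.
9.41 − 11.49 = -2.08 pp.

-2.08 percentage points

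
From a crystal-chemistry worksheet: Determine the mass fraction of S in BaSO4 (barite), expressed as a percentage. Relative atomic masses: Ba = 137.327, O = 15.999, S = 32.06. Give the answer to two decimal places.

M(BaSO4) = 233.383 g/mol.
S contributes 1 × 32.06 = 32.060 g per mole.
32.060/233.383 = 0.1374 → 13.74%.

13.74 weight percent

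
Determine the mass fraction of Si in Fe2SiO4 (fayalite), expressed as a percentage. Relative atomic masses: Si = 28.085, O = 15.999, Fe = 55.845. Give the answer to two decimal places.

13.78 mass %

M(Fe2SiO4) = 203.771 g/mol.
Si contributes 1 × 28.085 = 28.085 g per mole.
28.085/203.771 = 0.1378 → 13.78%.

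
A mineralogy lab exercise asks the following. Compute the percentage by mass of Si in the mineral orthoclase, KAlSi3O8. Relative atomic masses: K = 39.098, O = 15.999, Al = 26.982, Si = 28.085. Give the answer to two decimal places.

30.27 wt%

Molar mass of KAlSi3O8: 1*39.098 + 1*26.982 + 3*28.085 + 8*15.999 = 278.327 g/mol.
Mass of Si per formula unit: 3 × 28.085 = 84.255 g.
Weight fraction Si = 84.255 / 278.327 = 0.3027.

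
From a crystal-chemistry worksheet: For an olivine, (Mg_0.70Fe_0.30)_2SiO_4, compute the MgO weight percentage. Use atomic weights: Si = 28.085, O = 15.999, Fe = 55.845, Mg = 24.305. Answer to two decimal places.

35.35 wt%

M((Mg_0.70Fe_0.30)_2SiO_4) = 159.615 g/mol; M(MgO) = 40.304 g/mol.
Moles MgO per formula unit = 1.40 Mg ÷ 1 = 1.4000.
MgO fraction = (1.4000 × 40.304) / 159.615 = 56.426/159.615 = 0.3535.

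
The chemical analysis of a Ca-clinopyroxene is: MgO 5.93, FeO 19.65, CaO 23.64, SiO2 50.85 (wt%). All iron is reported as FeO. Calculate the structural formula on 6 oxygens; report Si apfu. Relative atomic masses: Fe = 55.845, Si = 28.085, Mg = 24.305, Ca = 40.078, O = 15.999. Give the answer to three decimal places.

MgO: 5.93/40.304 = 0.14713 mol → 0.14713 mol Mg, 0.14713 mol O.
FeO: 19.65/71.844 = 0.27351 mol → 0.27351 mol Fe, 0.27351 mol O.
CaO: 23.64/56.077 = 0.42156 mol → 0.42156 mol Ca, 0.42156 mol O.
SiO2: 50.85/60.083 = 0.84633 mol → 0.84633 mol Si, 1.69266 mol O.
Total oxygen = 2.53486 mol. Normalization factor = 6/2.53486 = 2.36699.
Si per 6 O = 0.84633 × 2.36699 = 2.003.

2.003 Si apfu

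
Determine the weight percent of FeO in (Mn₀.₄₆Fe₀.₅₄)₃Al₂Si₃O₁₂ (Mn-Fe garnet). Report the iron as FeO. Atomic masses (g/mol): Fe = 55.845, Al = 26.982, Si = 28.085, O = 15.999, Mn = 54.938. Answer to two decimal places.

23.44 wt%

M((Mn₀.₄₆Fe₀.₅₄)₃Al₂Si₃O₁₂) = 496.490 g/mol; M(FeO) = 71.844 g/mol.
Moles FeO per formula unit = 1.62 Fe ÷ 1 = 1.6200.
FeO fraction = (1.6200 × 71.844) / 496.490 = 116.387/496.490 = 0.2344.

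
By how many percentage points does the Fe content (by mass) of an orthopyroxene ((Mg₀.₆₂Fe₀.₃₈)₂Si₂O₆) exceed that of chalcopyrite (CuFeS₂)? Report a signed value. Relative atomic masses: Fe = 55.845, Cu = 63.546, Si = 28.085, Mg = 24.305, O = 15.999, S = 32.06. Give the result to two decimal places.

Fe in (Mg₀.₆₂Fe₀.₃₈)₂Si₂O₆: molar mass 224.744 g/mol; 0.76×55.845 = 42.442 g → 18.88 wt%.
Fe in CuFeS₂: molar mass 183.511 g/mol; 1×55.845 = 55.845 g → 30.43 wt%.
Difference = 18.88 − 30.43 = -11.55 percentage points.

-11.55 percentage points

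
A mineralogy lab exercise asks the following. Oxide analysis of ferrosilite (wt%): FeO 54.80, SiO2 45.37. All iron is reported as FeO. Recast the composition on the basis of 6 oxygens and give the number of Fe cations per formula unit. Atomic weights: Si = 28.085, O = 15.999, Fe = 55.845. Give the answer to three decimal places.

FeO (M=71.844): mol = 0.76276; Fe = 0.76276, O = 0.76276.
SiO2 (M=60.083): mol = 0.75512; Si = 0.75512, O = 1.51024.
ΣO = 2.27300; factor = 6/ΣO = 2.63968.
Fe apfu = 0.76276 × 2.63968 = 2.013.

2.013 Fe apfu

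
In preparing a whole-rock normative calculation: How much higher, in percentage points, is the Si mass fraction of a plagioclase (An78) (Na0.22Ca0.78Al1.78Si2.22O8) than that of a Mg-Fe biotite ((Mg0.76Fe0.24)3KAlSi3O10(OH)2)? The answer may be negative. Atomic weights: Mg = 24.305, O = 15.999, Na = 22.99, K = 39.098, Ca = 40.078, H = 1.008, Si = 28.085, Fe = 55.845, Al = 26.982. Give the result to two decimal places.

3.55 percentage points

Si in Na0.22Ca0.78Al1.78Si2.22O8: molar mass 274.687 g/mol; 2.22×28.085 = 62.349 g → 22.70 wt%.
Si in (Mg0.76Fe0.24)3KAlSi3O10(OH)2: molar mass 439.963 g/mol; 3×28.085 = 84.255 g → 19.15 wt%.
Difference = 22.70 − 19.15 = 3.55 percentage points.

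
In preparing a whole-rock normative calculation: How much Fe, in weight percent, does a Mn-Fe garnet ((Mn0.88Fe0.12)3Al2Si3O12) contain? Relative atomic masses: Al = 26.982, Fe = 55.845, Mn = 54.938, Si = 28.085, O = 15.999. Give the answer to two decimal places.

4.06 weight percent

M((Mn0.88Fe0.12)3Al2Si3O12) = 495.348 g/mol.
Fe contributes 0.36 × 55.845 = 20.104 g per mole.
20.104/495.348 = 0.0406 → 4.06%.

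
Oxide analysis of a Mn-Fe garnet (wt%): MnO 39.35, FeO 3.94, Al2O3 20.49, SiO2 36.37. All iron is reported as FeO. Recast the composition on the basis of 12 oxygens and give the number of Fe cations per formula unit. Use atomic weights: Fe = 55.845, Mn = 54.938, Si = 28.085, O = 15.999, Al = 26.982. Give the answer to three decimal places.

MnO (M=70.937): mol = 0.55472; Mn = 0.55472, O = 0.55472.
FeO (M=71.844): mol = 0.05484; Fe = 0.05484, O = 0.05484.
Al2O3 (M=101.961): mol = 0.20096; Al = 0.40192, O = 0.60288.
SiO2 (M=60.083): mol = 0.60533; Si = 0.60533, O = 1.21066.
ΣO = 2.42310; factor = 12/ΣO = 4.95233.
Fe apfu = 0.05484 × 4.95233 = 0.272.

0.272 Fe apfu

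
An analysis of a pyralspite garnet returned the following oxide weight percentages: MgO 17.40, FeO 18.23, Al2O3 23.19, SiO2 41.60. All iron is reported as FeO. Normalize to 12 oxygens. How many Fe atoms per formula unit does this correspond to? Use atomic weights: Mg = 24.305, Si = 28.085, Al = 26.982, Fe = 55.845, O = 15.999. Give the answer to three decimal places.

MgO: 17.40/40.304 = 0.43172 mol → 0.43172 mol Mg, 0.43172 mol O.
FeO: 18.23/71.844 = 0.25374 mol → 0.25374 mol Fe, 0.25374 mol O.
Al2O3: 23.19/101.961 = 0.22744 mol → 0.45488 mol Al, 0.68232 mol O.
SiO2: 41.60/60.083 = 0.69238 mol → 0.69238 mol Si, 1.38476 mol O.
Total oxygen = 2.75254 mol. Normalization factor = 12/2.75254 = 4.35961.
Fe per 12 O = 0.25374 × 4.35961 = 1.106.

1.106 Fe apfu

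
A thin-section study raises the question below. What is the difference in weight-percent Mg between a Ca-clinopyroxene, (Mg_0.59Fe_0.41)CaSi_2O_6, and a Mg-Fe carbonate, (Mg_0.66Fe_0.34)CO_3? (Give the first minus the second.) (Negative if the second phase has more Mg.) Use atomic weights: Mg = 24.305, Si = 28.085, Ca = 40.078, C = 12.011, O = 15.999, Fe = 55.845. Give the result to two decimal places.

-10.63 percentage points

Mg in (Mg_0.59Fe_0.41)CaSi_2O_6: molar mass 229.478 g/mol; 0.59×24.305 = 14.340 g → 6.25 wt%.
Mg in (Mg_0.66Fe_0.34)CO_3: molar mass 95.037 g/mol; 0.66×24.305 = 16.041 g → 16.88 wt%.
Difference = 6.25 − 16.88 = -10.63 percentage points.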